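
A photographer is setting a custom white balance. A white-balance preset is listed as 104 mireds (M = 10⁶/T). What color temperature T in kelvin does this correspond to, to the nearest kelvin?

9615 K

T = 10⁶ / 104 = 9615.38 K → 9615 K.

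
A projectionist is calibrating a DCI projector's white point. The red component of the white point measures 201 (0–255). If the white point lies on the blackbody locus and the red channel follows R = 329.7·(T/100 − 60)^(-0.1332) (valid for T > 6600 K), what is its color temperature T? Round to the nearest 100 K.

(t − 60)^(-0.1332) = 201/329.7 = 0.60965.
t − 60 = 0.60965^(1/-0.1332) = 0.60965^(-7.508) = 41.071, so t = 101.071.
T = 100·t = 10107 K → 10100 K to the nearest 100 K.

10100 K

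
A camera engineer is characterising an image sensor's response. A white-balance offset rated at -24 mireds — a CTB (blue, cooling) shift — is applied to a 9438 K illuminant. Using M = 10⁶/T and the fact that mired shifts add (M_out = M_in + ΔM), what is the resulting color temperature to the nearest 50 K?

M_in = 10⁶/9438 = 105.95 mireds.
M_out = 105.95 + (-24) = 81.95 mireds.
T_out = 10⁶/81.95 = 12201.9 K → 12200 K.

12200 K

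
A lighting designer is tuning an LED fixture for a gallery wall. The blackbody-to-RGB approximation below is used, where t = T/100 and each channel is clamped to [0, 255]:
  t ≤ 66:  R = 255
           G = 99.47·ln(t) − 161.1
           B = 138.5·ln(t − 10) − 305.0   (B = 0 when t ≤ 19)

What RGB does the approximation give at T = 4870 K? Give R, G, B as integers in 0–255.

R=255, G=225, B=201

t = 4870/100 = 48.7; the t ≤ 66 branch applies.
R = 255 by definition for t ≤ 66.
G = 99.47·ln 48.7 − 161.1 = 99.47·3.8857 − 161.1 = 225.408.
B = 138.5·ln(48.7 − 10) − 305.0 = 138.5·ln 38.7 − 305.0 = 138.5·3.6558 − 305.0 = 201.334.
Rounded: (255, 225, 201).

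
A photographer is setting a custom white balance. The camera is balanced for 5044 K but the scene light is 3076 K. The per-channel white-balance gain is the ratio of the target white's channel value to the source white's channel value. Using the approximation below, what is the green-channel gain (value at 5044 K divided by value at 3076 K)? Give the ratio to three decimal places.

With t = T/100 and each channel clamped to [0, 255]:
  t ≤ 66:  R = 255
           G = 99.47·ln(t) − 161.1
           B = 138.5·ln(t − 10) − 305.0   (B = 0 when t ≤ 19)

1.274

At 3076 K (t = 30.76):
  G = 99.47·ln 30.76 − 161.1 = 99.47·3.4262 − 161.1 = 179.706.
At 5044 K (t = 50.44):
  G = 99.47·ln 50.44 − 161.1 = 99.47·3.9208 − 161.1 = 228.900.
Gain = 228.900 / 179.706 = 1.2738 → 1.274.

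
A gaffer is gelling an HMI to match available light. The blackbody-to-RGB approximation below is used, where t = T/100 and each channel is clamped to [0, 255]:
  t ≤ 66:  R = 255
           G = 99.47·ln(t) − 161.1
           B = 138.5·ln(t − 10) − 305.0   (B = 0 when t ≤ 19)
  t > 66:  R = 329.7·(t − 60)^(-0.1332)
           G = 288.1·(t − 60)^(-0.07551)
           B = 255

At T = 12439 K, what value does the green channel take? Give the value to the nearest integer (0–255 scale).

t = 12439/100 = 124.39; the t > 66 branch applies.
G = 288.1·(124.39 − 60)^(-0.07551) = 288.1·64.39^(-0.07551) = 288.1·0.73016 = 210.358.
Rounded: 210.

210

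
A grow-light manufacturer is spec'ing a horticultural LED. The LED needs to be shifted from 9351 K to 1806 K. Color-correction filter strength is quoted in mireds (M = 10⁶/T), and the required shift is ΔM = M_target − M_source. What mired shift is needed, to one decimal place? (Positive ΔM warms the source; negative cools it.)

+446.8 mireds

M_source = 10⁶/9351 = 106.940; M_target = 10⁶/1806 = 553.710.
ΔM = 553.710 − 106.940 = 446.769 → +446.8 mireds, a warming shift.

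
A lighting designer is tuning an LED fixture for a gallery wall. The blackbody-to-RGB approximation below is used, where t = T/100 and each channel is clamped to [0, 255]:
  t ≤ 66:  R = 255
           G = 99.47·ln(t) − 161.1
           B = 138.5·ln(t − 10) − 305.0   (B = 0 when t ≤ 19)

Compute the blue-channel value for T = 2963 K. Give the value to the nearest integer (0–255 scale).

107

t = 2963/100 = 29.63; the t ≤ 66 branch applies.
B = 138.5·ln(29.63 − 10) − 305.0 = 138.5·ln 19.63 − 305.0 = 138.5·2.9771 − 305.0 = 107.323.
Rounded: 107.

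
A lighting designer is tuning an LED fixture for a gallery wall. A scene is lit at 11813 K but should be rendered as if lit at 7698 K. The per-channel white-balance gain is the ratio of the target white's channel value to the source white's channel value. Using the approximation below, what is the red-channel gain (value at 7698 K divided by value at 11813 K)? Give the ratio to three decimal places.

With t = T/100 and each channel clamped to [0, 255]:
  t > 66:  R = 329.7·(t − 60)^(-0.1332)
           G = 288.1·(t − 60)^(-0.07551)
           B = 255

At 11813 K (t = 118.13):
  R = 329.7·(118.13 − 60)^(-0.1332) = 329.7·58.13^(-0.1332) = 329.7·0.58208 = 191.911.
At 7698 K (t = 76.98):
  R = 329.7·(76.98 − 60)^(-0.1332) = 329.7·16.98^(-0.1332) = 329.7·0.68576 = 226.095.
Gain = 226.095 / 191.911 = 1.1781 → 1.178.

1.178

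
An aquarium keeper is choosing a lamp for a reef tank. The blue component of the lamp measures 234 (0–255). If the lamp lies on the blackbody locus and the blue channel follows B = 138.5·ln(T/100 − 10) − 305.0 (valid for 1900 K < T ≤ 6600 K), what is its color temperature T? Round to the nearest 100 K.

ln(t − 10) = (234 + 305.0) / 138.5 = 3.8917.
t − 10 = e^3.8917 = 48.994, so t = 58.994.
T = 100·t = 5899 K → 5900 K to the nearest 100 K.

5900 K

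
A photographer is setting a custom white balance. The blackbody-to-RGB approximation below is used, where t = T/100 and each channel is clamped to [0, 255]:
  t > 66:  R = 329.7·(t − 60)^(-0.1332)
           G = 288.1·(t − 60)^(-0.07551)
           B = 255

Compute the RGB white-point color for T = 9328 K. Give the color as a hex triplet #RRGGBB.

t = 9328/100 = 93.28; the t > 66 branch applies.
R = 329.7·(93.28 − 60)^(-0.1332) = 329.7·33.28^(-0.1332) = 329.7·0.62697 = 206.711.
G = 288.1·(93.28 − 60)^(-0.07551) = 288.1·33.28^(-0.07551) = 288.1·0.76747 = 221.107.
B = 255 by definition for t > 66.
Rounded: (207, 221, 255).
In hex: #CFDDFF.

#CFDDFF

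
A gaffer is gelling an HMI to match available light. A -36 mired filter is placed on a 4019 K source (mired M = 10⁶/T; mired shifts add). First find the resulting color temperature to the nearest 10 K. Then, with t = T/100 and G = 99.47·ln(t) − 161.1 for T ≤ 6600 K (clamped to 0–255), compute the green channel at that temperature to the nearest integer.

222

M_in = 10⁶/4019 = 248.82; M_out = 248.82 + (-36) = 212.82.
T_out = 10⁶/212.82 = 4698.8 K → 4700 K; t = 47.
G = 99.47·ln 47 − 161.1 = 99.47·3.8501 − 161.1 = 221.874.
Rounded: 222.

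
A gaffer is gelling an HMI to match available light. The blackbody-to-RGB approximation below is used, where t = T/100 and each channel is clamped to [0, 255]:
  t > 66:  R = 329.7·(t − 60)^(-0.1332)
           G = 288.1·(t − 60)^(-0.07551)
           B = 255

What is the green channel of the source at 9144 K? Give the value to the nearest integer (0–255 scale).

t = 9144/100 = 91.44; the t > 66 branch applies.
G = 288.1·(91.44 − 60)^(-0.07551) = 288.1·31.44^(-0.07551) = 288.1·0.77077 = 222.059.
Rounded: 222.

222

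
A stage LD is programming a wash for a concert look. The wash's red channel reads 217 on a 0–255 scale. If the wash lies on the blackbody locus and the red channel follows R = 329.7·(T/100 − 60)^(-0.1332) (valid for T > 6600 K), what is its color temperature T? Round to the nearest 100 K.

8300 K

(t − 60)^(-0.1332) = 217/329.7 = 0.65817.
t − 60 = 0.65817^(1/-0.1332) = 0.65817^(-7.508) = 23.110, so t = 83.110.
T = 100·t = 8311 K → 8300 K to the nearest 100 K.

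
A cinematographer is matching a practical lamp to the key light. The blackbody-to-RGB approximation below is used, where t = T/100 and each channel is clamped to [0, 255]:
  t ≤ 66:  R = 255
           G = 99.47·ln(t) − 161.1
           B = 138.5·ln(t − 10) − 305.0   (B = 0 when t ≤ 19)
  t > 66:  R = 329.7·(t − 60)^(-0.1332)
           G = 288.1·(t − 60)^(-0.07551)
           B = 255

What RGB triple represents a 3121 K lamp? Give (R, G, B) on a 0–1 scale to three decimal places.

t = 3121/100 = 31.21; the t ≤ 66 branch applies.
R = 255 by definition for t ≤ 66.
G = 99.47·ln 31.21 − 161.1 = 99.47·3.4407 − 161.1 = 181.150.
B = 138.5·ln(31.21 − 10) − 305.0 = 138.5·ln 21.21 − 305.0 = 138.5·3.0545 − 305.0 = 118.044.
Dividing each by 255: (1.0000, 0.7104, 0.4629) → (1.000, 0.710, 0.463).

(1.000, 0.710, 0.463)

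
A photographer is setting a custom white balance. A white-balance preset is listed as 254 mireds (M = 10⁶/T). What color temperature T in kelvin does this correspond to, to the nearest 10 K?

3940 K

T = 10⁶ / 254 = 3937.01 K → 3940 K.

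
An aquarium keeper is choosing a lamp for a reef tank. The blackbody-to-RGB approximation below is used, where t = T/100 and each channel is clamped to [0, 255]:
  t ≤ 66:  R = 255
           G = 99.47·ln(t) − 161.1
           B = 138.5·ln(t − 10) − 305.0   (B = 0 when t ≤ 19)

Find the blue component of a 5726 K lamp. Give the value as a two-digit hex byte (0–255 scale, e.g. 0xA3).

t = 5726/100 = 57.26; the t ≤ 66 branch applies.
B = 138.5·ln(57.26 − 10) − 305.0 = 138.5·ln 47.26 − 305.0 = 138.5·3.8557 − 305.0 = 229.010.
Rounded: 229; in hex, 0xE5.

0xE5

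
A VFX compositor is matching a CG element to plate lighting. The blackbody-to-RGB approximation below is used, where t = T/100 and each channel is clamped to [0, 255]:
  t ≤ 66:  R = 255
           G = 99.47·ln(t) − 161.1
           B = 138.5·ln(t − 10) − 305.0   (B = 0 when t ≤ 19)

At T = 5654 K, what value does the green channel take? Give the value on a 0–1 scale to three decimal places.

t = 5654/100 = 56.54; the t ≤ 66 branch applies.
G = 99.47·ln 56.54 − 161.1 = 99.47·4.0349 − 161.1 = 240.256.
On a 0–1 scale: 240.256/255 = 0.9422 → 0.942.

0.942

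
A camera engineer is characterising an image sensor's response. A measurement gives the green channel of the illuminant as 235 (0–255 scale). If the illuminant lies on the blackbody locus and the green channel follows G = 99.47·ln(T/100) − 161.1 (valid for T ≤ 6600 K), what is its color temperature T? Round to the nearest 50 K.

5350 K

ln t = (235 + 161.1) / 99.47 = 3.9821.
t = e^3.9821 = 53.630.
T = 100·t = 5363 K → 5350 K to the nearest 50 K.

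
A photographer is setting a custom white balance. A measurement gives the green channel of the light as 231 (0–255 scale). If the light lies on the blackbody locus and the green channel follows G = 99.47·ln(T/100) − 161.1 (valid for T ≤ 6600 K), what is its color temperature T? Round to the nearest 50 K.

ln t = (231 + 161.1) / 99.47 = 3.9419.
t = e^3.9419 = 51.516.
T = 100·t = 5152 K → 5150 K to the nearest 50 K.

5150 K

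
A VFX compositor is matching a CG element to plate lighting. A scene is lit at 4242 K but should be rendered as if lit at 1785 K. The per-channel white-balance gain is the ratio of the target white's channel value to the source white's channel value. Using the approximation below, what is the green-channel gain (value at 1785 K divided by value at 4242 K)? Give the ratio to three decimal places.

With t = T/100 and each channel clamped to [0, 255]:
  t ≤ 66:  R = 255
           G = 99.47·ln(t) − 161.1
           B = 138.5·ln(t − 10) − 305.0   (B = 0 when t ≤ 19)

0.593

At 4242 K (t = 42.42):
  G = 99.47·ln 42.42 − 161.1 = 99.47·3.7476 − 161.1 = 211.676.
At 1785 K (t = 17.85):
  G = 99.47·ln 17.85 − 161.1 = 99.47·2.8820 − 161.1 = 125.573.
Gain = 125.573 / 211.676 = 0.5932 → 0.593.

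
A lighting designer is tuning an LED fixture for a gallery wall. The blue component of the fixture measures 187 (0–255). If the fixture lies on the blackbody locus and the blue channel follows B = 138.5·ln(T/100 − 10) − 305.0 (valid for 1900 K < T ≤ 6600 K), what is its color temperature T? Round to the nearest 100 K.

4500 K

ln(t − 10) = (187 + 305.0) / 138.5 = 3.5523.
t − 10 = e^3.5523 = 34.895, so t = 44.895.
T = 100·t = 4490 K → 4500 K to the nearest 100 K.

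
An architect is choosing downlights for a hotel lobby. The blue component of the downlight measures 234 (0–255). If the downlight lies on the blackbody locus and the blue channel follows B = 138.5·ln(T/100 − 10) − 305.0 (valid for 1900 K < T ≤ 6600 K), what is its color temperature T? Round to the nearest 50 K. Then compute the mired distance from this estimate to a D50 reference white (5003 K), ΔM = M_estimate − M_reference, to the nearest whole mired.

-30 mireds

ln(t − 10) = (234 + 305.0) / 138.5 = 3.8917.
t − 10 = e^3.8917 = 48.994, so t = 58.994.
T = 100·t = 5899 K → 5900 K to the nearest 50 K.
M_estimate = 10⁶/5900 = 169.49; M_reference = 10⁶/5003 = 199.88.
ΔM = 169.49 − 199.88 = -30.39 → -30 mireds.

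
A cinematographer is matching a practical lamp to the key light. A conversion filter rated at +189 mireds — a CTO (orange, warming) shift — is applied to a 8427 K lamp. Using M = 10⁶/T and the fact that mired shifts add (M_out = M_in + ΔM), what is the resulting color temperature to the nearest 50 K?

3250 K

M_in = 10⁶/8427 = 118.67 mireds.
M_out = 118.67 + (+189) = 307.67 mireds.
T_out = 10⁶/307.67 = 3250.3 K → 3250 K.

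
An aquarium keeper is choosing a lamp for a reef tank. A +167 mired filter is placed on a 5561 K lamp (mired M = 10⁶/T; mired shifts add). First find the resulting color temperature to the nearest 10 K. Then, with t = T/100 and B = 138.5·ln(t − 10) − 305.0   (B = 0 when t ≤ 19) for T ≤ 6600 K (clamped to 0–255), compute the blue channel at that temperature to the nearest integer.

M_in = 10⁶/5561 = 179.82; M_out = 179.82 + (+167) = 346.82.
T_out = 10⁶/346.82 = 2883.3 K → 2880 K; t = 28.8.
B = 138.5·ln(28.8 − 10) − 305.0 = 138.5·ln 18.8 − 305.0 = 138.5·2.9339 − 305.0 = 101.339.
Rounded: 101.

101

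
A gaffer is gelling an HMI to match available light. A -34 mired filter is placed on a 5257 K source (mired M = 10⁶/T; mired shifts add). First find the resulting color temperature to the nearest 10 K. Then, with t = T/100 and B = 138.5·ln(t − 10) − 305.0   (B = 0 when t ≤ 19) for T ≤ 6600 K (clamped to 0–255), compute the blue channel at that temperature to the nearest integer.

247

M_in = 10⁶/5257 = 190.22; M_out = 190.22 + (-34) = 156.22.
T_out = 10⁶/156.22 = 6401.1 K → 6400 K; t = 64.
B = 138.5·ln(64 − 10) − 305.0 = 138.5·ln 54 − 305.0 = 138.5·3.9890 − 305.0 = 247.474.
Rounded: 247.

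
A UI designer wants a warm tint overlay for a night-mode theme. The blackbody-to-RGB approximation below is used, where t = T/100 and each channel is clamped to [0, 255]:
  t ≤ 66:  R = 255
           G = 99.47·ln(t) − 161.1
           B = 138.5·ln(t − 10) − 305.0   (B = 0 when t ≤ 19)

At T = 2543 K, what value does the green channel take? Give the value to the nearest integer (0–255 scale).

161

t = 2543/100 = 25.43; the t ≤ 66 branch applies.
G = 99.47·ln 25.43 − 161.1 = 99.47·3.2359 − 161.1 = 160.778.
Rounded: 161.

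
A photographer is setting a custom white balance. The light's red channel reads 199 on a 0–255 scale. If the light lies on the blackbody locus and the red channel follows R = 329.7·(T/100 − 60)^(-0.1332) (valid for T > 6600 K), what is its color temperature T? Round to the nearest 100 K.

10400 K

(t − 60)^(-0.1332) = 199/329.7 = 0.60358.
t − 60 = 0.60358^(1/-0.1332) = 0.60358^(-7.508) = 44.273, so t = 104.273.
T = 100·t = 10427 K → 10400 K to the nearest 100 K.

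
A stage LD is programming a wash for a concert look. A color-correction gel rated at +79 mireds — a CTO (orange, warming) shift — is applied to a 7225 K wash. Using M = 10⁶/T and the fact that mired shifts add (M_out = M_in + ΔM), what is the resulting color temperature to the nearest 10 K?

M_in = 10⁶/7225 = 138.41 mireds.
M_out = 138.41 + (+79) = 217.41 mireds.
T_out = 10⁶/217.41 = 4599.6 K → 4600 K.

4600 K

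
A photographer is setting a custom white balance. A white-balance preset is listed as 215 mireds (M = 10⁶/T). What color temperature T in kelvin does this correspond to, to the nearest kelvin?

T = 10⁶ / 215 = 4651.16 K → 4651 K.

4651 K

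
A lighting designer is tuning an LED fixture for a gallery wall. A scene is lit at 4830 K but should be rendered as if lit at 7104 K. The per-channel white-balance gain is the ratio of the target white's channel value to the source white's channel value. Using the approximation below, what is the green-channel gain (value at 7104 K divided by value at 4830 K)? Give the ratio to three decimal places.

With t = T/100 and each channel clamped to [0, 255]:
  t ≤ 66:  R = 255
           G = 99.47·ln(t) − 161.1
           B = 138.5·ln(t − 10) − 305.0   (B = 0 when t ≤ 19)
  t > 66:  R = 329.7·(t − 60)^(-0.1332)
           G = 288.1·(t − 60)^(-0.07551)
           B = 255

1.070

At 4830 K (t = 48.3):
  G = 99.47·ln 48.3 − 161.1 = 99.47·3.8774 − 161.1 = 224.588.
At 7104 K (t = 71.04):
  G = 288.1·(71.04 − 60)^(-0.07551) = 288.1·11.04^(-0.07551) = 288.1·0.83415 = 240.319.
Gain = 240.319 / 224.588 = 1.0700 → 1.070.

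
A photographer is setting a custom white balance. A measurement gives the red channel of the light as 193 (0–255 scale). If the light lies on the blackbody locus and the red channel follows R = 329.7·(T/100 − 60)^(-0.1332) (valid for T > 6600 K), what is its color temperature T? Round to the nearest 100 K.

(t − 60)^(-0.1332) = 193/329.7 = 0.58538.
t − 60 = 0.58538^(1/-0.1332) = 0.58538^(-7.508) = 55.713, so t = 115.713.
T = 100·t = 11571 K → 11600 K to the nearest 100 K.

11600 K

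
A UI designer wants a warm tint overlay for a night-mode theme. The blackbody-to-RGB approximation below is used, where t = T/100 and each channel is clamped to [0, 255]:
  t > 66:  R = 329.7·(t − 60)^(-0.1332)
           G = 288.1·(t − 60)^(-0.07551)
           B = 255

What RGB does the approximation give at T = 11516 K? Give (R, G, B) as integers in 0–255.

(193, 213, 255)

t = 11516/100 = 115.16; the t > 66 branch applies.
R = 329.7·(115.16 − 60)^(-0.1332) = 329.7·55.16^(-0.1332) = 329.7·0.58616 = 193.257.
G = 288.1·(115.16 − 60)^(-0.07551) = 288.1·55.16^(-0.07551) = 288.1·0.73874 = 212.830.
B = 255 by definition for t > 66.
Rounded: (193, 213, 255).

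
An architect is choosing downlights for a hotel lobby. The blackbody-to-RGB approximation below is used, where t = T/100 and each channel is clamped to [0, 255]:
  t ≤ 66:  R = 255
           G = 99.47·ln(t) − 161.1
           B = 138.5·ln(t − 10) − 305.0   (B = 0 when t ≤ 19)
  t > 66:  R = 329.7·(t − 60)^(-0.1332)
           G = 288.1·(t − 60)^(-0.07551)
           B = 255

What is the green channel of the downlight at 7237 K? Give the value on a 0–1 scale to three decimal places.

t = 7237/100 = 72.37; the t > 66 branch applies.
G = 288.1·(72.37 − 60)^(-0.07551) = 288.1·12.37^(-0.07551) = 288.1·0.82702 = 238.264.
On a 0–1 scale: 238.264/255 = 0.9344 → 0.934.

0.934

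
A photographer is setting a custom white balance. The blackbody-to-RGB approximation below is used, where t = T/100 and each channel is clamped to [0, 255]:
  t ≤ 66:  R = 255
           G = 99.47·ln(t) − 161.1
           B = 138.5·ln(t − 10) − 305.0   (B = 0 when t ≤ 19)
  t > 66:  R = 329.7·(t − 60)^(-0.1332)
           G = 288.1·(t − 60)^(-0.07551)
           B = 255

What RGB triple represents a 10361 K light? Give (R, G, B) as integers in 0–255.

(199, 217, 255)

t = 10361/100 = 103.61; the t > 66 branch applies.
R = 329.7·(103.61 − 60)^(-0.1332) = 329.7·43.61^(-0.1332) = 329.7·0.60479 = 199.400.
G = 288.1·(103.61 − 60)^(-0.07551) = 288.1·43.61^(-0.07551) = 288.1·0.75196 = 216.640.
B = 255 by definition for t > 66.
Rounded: (199, 217, 255).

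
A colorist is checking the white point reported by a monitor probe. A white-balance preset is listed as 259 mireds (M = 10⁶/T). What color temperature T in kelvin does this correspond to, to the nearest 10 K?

3860 K

T = 10⁶ / 259 = 3861.00 K → 3860 K.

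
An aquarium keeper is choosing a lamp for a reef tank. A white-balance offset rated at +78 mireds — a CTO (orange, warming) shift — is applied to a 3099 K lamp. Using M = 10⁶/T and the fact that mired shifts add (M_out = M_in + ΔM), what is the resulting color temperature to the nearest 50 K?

2500 K

M_in = 10⁶/3099 = 322.68 mireds.
M_out = 322.68 + (+78) = 400.68 mireds.
T_out = 10⁶/400.68 = 2495.7 K → 2500 K.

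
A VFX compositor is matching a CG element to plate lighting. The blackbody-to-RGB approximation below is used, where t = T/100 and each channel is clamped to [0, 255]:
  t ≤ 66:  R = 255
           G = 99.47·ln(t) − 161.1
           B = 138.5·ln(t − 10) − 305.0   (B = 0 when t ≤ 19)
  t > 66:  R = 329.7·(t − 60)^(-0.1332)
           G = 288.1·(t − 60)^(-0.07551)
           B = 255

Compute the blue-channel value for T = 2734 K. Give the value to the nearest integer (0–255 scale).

t = 2734/100 = 27.34; the t ≤ 66 branch applies.
B = 138.5·ln(27.34 − 10) − 305.0 = 138.5·ln 17.34 − 305.0 = 138.5·2.8530 − 305.0 = 90.143.
Rounded: 90.

90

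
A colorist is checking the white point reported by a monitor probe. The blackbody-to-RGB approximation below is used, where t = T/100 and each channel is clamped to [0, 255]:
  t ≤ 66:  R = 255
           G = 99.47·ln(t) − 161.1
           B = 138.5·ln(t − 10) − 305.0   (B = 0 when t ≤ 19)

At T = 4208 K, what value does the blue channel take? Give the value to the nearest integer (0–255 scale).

175

t = 4208/100 = 42.08; the t ≤ 66 branch applies.
B = 138.5·ln(42.08 − 10) − 305.0 = 138.5·ln 32.08 − 305.0 = 138.5·3.4682 − 305.0 = 175.350.
Rounded: 175.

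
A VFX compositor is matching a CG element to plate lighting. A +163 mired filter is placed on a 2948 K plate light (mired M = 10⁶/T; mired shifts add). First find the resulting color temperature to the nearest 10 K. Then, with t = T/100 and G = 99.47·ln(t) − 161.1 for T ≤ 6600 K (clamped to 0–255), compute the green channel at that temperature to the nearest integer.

136

M_in = 10⁶/2948 = 339.21; M_out = 339.21 + (+163) = 502.21.
T_out = 10⁶/502.21 = 1991.2 K → 1990 K; t = 19.9.
G = 99.47·ln 19.9 − 161.1 = 99.47·2.9907 − 161.1 = 136.387.
Rounded: 136.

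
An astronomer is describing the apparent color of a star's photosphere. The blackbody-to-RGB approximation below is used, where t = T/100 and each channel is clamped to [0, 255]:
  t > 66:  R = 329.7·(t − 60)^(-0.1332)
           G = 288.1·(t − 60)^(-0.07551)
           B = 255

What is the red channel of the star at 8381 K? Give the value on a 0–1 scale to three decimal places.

0.848

t = 8381/100 = 83.81; the t > 66 branch applies.
R = 329.7·(83.81 − 60)^(-0.1332) = 329.7·23.81^(-0.1332) = 329.7·0.65556 = 216.140.
On a 0–1 scale: 216.140/255 = 0.8476 → 0.848.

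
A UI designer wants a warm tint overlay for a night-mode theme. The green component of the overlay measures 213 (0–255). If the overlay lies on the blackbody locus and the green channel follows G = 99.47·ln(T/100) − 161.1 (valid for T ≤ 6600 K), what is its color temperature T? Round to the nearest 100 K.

ln t = (213 + 161.1) / 99.47 = 3.7609.
t = e^3.7609 = 42.989.
T = 100·t = 4299 K → 4300 K to the nearest 100 K.

4300 K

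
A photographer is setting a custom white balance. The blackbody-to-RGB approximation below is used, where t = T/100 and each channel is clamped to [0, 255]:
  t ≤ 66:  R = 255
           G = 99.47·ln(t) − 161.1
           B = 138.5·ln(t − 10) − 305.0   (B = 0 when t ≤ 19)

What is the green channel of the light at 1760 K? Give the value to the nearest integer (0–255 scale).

t = 1760/100 = 17.6; the t ≤ 66 branch applies.
G = 99.47·ln 17.6 − 161.1 = 99.47·2.8679 − 161.1 = 124.170.
Rounded: 124.

124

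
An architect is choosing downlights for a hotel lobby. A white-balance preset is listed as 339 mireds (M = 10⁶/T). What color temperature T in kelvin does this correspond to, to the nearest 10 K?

2950 K

T = 10⁶ / 339 = 2949.85 K → 2950 K.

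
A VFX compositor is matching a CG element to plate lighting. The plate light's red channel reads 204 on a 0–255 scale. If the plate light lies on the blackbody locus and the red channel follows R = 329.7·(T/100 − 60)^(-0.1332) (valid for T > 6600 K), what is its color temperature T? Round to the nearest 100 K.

(t − 60)^(-0.1332) = 204/329.7 = 0.61874.
t − 60 = 0.61874^(1/-0.1332) = 0.61874^(-7.508) = 36.748, so t = 96.748.
T = 100·t = 9675 K → 9700 K to the nearest 100 K.

9700 K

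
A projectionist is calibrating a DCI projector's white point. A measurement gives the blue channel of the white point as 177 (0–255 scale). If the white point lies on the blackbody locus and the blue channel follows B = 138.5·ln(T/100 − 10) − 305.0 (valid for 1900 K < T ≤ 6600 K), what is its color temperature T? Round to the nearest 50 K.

4250 K

ln(t − 10) = (177 + 305.0) / 138.5 = 3.4801.
t − 10 = e^3.4801 = 32.464, so t = 42.464.
T = 100·t = 4246 K → 4250 K to the nearest 50 K.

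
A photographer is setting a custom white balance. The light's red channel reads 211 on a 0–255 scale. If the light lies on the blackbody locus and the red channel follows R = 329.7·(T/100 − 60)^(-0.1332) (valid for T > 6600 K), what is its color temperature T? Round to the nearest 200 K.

8800 K

(t − 60)^(-0.1332) = 211/329.7 = 0.63998.
t − 60 = 0.63998^(1/-0.1332) = 0.63998^(-7.508) = 28.525, so t = 88.525.
T = 100·t = 8853 K → 8800 K to the nearest 200 K.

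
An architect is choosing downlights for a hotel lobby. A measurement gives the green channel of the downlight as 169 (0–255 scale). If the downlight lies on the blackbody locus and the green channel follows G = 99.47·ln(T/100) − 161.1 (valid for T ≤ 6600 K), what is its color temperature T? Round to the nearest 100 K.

ln t = (169 + 161.1) / 99.47 = 3.3186.
t = e^3.3186 = 27.621.
T = 100·t = 2762 K → 2800 K to the nearest 100 K.

2800 K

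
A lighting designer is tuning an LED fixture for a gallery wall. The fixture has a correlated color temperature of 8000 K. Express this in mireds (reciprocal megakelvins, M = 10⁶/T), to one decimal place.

M = 10⁶ / 8000 = 125.000 → 125.0 mireds.

125.0 mireds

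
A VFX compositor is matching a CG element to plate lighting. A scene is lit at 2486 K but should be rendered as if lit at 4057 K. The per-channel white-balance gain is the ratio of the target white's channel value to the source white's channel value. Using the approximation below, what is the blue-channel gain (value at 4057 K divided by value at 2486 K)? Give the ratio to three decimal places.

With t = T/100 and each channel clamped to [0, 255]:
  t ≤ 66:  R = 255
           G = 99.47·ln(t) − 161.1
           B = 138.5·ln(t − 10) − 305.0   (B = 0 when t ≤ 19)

2.453

At 2486 K (t = 24.86):
  B = 138.5·ln(24.86 − 10) − 305.0 = 138.5·ln 14.86 − 305.0 = 138.5·2.6987 − 305.0 = 68.766.
At 4057 K (t = 40.57):
  B = 138.5·ln(40.57 − 10) − 305.0 = 138.5·ln 30.57 − 305.0 = 138.5·3.4200 − 305.0 = 168.673.
Gain = 168.673 / 68.766 = 2.4528 → 2.453.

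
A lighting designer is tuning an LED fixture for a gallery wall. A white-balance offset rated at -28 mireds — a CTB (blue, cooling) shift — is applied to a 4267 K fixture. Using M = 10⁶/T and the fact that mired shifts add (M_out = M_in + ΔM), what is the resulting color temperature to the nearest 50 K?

M_in = 10⁶/4267 = 234.36 mireds.
M_out = 234.36 + (-28) = 206.36 mireds.
T_out = 10⁶/206.36 = 4846.0 K → 4850 K.

4850 K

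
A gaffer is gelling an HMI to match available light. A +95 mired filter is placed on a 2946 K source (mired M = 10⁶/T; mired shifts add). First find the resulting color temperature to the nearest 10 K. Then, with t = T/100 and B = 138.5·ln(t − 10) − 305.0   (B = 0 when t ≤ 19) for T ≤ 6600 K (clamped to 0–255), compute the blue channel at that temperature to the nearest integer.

50

M_in = 10⁶/2946 = 339.44; M_out = 339.44 + (+95) = 434.44.
T_out = 10⁶/434.44 = 2301.8 K → 2300 K; t = 23.
B = 138.5·ln(23 − 10) − 305.0 = 138.5·ln 13 − 305.0 = 138.5·2.5649 − 305.0 = 50.245.
Rounded: 50.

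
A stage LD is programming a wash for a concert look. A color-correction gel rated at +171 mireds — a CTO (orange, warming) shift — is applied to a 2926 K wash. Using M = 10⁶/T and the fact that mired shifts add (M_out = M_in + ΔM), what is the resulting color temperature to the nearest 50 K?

1950 K

M_in = 10⁶/2926 = 341.76 mireds.
M_out = 341.76 + (+171) = 512.76 mireds.
T_out = 10⁶/512.76 = 1950.2 K → 1950 K.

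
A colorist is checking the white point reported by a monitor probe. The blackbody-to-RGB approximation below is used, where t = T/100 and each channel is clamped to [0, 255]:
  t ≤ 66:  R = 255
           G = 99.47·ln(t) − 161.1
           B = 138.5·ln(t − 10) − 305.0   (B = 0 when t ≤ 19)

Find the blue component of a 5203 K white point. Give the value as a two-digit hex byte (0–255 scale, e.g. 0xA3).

0xD5

t = 5203/100 = 52.03; the t ≤ 66 branch applies.
B = 138.5·ln(52.03 − 10) − 305.0 = 138.5·ln 42.03 − 305.0 = 138.5·3.7384 − 305.0 = 212.766.
Rounded: 213; in hex, 0xD5.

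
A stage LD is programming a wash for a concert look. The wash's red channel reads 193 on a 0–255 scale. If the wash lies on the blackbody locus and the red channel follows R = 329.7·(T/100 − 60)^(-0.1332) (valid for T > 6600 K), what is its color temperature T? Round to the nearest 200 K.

11600 K

(t − 60)^(-0.1332) = 193/329.7 = 0.58538.
t − 60 = 0.58538^(1/-0.1332) = 0.58538^(-7.508) = 55.713, so t = 115.713.
T = 100·t = 11571 K → 11600 K to the nearest 200 K.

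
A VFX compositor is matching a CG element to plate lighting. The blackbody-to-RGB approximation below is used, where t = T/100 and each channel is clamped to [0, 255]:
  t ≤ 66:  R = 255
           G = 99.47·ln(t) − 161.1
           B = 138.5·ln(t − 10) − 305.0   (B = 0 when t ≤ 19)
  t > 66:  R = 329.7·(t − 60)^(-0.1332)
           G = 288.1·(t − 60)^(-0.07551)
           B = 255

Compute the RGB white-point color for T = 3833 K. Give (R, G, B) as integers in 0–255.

t = 3833/100 = 38.33; the t ≤ 66 branch applies.
R = 255 by definition for t ≤ 66.
G = 99.47·ln 38.33 − 161.1 = 99.47·3.6462 − 161.1 = 201.591.
B = 138.5·ln(38.33 − 10) − 305.0 = 138.5·ln 28.33 − 305.0 = 138.5·3.3439 − 305.0 = 158.133.
Rounded: (255, 202, 158).

(255, 202, 158)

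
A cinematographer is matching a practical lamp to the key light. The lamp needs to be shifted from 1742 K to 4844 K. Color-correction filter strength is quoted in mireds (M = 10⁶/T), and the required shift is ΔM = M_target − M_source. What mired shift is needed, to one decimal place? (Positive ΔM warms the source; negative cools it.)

M_source = 10⁶/1742 = 574.053; M_target = 10⁶/4844 = 206.441.
ΔM = 206.441 − 574.053 = -367.612 → -367.6 mireds, a cooling shift.

-367.6 mireds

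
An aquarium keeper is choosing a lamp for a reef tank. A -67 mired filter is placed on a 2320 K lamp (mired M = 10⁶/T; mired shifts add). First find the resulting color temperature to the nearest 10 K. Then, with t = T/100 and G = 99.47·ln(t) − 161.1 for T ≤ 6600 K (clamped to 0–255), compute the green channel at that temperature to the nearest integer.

M_in = 10⁶/2320 = 431.03; M_out = 431.03 + (-67) = 364.03.
T_out = 10⁶/364.03 = 2747.0 K → 2750 K; t = 27.5.
G = 99.47·ln 27.5 − 161.1 = 99.47·3.3142 − 161.1 = 168.562.
Rounded: 169.

169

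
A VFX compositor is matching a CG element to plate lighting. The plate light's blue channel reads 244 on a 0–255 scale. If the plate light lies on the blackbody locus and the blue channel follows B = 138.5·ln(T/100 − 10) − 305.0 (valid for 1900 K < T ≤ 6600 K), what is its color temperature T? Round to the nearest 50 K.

6250 K

ln(t − 10) = (244 + 305.0) / 138.5 = 3.9639.
t − 10 = e^3.9639 = 52.662, so t = 62.662.
T = 100·t = 6266 K → 6250 K to the nearest 50 K.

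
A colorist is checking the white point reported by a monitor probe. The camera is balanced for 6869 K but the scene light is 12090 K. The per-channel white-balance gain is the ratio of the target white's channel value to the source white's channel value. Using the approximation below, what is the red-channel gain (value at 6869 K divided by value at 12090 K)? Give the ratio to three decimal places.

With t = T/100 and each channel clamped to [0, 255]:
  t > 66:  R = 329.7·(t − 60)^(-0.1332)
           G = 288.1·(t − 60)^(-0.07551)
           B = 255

At 12090 K (t = 120.9):
  R = 329.7·(120.9 − 60)^(-0.1332) = 329.7·60.9^(-0.1332) = 329.7·0.57848 = 190.725.
At 6869 K (t = 68.69):
  R = 329.7·(68.69 − 60)^(-0.1332) = 329.7·8.69^(-0.1332) = 329.7·0.74976 = 247.196.
Gain = 247.196 / 190.725 = 1.2961 → 1.296.

1.296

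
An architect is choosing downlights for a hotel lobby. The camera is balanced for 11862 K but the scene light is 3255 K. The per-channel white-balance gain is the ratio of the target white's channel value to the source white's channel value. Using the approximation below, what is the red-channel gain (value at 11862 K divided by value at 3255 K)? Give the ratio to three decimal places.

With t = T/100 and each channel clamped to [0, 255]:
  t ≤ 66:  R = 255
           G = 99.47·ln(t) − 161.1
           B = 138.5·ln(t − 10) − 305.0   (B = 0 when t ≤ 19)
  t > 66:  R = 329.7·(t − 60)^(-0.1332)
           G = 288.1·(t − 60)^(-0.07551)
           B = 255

0.752

At 3255 K (t = 32.55):
  R = 255 by definition for t ≤ 66.
At 11862 K (t = 118.62):
  R = 329.7·(118.62 − 60)^(-0.1332) = 329.7·58.62^(-0.1332) = 329.7·0.58143 = 191.697.
Gain = 191.697 / 255.000 = 0.7518 → 0.752.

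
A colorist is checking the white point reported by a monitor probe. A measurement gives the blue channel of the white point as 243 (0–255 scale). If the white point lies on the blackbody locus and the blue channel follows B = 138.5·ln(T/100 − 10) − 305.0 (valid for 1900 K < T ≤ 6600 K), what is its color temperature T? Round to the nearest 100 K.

ln(t − 10) = (243 + 305.0) / 138.5 = 3.9567.
t − 10 = e^3.9567 = 52.283, so t = 62.283.
T = 100·t = 6228 K → 6200 K to the nearest 100 K.

6200 K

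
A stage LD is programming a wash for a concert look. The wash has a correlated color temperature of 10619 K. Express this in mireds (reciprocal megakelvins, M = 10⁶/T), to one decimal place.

94.2 mireds

M = 10⁶ / 10619 = 94.171 → 94.2 mireds.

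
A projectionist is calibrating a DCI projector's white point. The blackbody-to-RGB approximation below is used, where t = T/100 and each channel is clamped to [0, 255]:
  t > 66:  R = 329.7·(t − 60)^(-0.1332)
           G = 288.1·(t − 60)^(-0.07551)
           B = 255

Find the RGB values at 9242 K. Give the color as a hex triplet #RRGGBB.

#CFDEFF

t = 9242/100 = 92.42; the t > 66 branch applies.
R = 329.7·(92.42 − 60)^(-0.1332) = 329.7·32.42^(-0.1332) = 329.7·0.62916 = 207.433.
G = 288.1·(92.42 − 60)^(-0.07551) = 288.1·32.42^(-0.07551) = 288.1·0.76899 = 221.545.
B = 255 by definition for t > 66.
Rounded: (207, 222, 255).
In hex: #CFDEFF.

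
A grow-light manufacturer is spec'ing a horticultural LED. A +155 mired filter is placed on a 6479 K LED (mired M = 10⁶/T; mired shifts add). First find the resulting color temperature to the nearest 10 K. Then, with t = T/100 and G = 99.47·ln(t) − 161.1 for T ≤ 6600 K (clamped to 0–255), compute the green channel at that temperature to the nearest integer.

185

M_in = 10⁶/6479 = 154.34; M_out = 154.34 + (+155) = 309.34.
T_out = 10⁶/309.34 = 3232.6 K → 3230 K; t = 32.3.
G = 99.47·ln 32.3 − 161.1 = 99.47·3.4751 − 161.1 = 184.565.
Rounded: 185.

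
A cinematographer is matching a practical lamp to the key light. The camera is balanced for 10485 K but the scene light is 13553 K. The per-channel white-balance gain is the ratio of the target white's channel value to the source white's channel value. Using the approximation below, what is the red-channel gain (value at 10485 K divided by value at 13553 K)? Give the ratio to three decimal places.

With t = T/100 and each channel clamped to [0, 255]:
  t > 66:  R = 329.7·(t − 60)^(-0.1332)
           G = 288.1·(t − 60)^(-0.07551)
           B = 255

1.072

At 13553 K (t = 135.53):
  R = 329.7·(135.53 − 60)^(-0.1332) = 329.7·75.53^(-0.1332) = 329.7·0.56213 = 185.333.
At 10485 K (t = 104.85):
  R = 329.7·(104.85 − 60)^(-0.1332) = 329.7·44.85^(-0.1332) = 329.7·0.60254 = 198.657.
Gain = 198.657 / 185.333 = 1.0719 → 1.072.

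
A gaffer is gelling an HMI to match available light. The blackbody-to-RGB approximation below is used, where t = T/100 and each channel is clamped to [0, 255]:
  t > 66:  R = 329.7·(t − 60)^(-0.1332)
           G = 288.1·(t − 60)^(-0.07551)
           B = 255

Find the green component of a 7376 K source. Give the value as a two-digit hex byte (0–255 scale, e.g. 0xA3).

t = 7376/100 = 73.76; the t > 66 branch applies.
G = 288.1·(73.76 − 60)^(-0.07551) = 288.1·13.76^(-0.07551) = 288.1·0.82039 = 236.356.
Rounded: 236; in hex, 0xEC.

0xEC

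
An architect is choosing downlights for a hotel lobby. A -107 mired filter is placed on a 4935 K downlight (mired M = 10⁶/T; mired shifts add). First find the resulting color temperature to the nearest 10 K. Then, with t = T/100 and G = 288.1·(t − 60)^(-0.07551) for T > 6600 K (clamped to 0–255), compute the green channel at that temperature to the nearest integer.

M_in = 10⁶/4935 = 202.63; M_out = 202.63 + (-107) = 95.63.
T_out = 10⁶/95.63 = 10456.5 K → 10460 K; t = 104.6.
G = 288.1·(104.6 − 60)^(-0.07551) = 288.1·44.6^(-0.07551) = 288.1·0.75069 = 216.273.
Rounded: 216.

216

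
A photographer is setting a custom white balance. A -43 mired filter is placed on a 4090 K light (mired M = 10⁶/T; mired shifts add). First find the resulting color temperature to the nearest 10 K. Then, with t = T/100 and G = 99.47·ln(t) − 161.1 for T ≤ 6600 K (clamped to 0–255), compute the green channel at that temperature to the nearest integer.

M_in = 10⁶/4090 = 244.50; M_out = 244.50 + (-43) = 201.50.
T_out = 10⁶/201.50 = 4962.8 K → 4960 K; t = 49.6.
G = 99.47·ln 49.6 − 161.1 = 99.47·3.9040 − 161.1 = 227.230.
Rounded: 227.

227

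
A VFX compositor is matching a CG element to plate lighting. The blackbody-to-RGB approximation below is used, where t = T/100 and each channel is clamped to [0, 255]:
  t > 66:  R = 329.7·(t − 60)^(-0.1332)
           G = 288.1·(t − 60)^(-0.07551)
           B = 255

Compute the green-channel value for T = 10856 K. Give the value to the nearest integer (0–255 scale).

215

t = 10856/100 = 108.56; the t > 66 branch applies.
G = 288.1·(108.56 − 60)^(-0.07551) = 288.1·48.56^(-0.07551) = 288.1·0.74588 = 214.888.
Rounded: 215.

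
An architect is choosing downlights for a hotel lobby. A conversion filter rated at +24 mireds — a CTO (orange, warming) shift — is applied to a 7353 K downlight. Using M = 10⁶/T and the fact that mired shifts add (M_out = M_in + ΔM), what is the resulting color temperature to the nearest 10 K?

6250 K

M_in = 10⁶/7353 = 136.00 mireds.
M_out = 136.00 + (+24) = 160.00 mireds.
T_out = 10⁶/160.00 = 6250.0 K → 6250 K.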